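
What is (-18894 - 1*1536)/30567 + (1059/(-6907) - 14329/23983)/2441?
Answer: -2754911584212610/4119953412103769 ≈ -0.66868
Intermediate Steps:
(-18894 - 1*1536)/30567 + (1059/(-6907) - 14329/23983)/2441 = (-18894 - 1536)*(1/30567) + (1059*(-1/6907) - 14329*1/23983)*(1/2441) = -20430*1/30567 + (-1059/6907 - 14329/23983)*(1/2441) = -6810/10189 - 124368400/165650581*1/2441 = -6810/10189 - 124368400/404353068221 = -2754911584212610/4119953412103769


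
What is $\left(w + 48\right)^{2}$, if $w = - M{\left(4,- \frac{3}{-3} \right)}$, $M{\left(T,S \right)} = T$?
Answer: $1936$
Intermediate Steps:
$w = -4$ ($w = \left(-1\right) 4 = -4$)
$\left(w + 48\right)^{2} = \left(-4 + 48\right)^{2} = 44^{2} = 1936$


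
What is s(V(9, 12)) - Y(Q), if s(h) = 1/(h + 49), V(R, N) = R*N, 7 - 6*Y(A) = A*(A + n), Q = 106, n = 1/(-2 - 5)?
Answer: 12324071/6594 ≈ 1869.0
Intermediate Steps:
n = -1/7 (n = 1/(-7) = -1/7 ≈ -0.14286)
Y(A) = 7/6 - A*(-1/7 + A)/6 (Y(A) = 7/6 - A*(A - 1/7)/6 = 7/6 - A*(-1/7 + A)/6)
V(R, N) = N*R
s(h) = 1/(49 + h)
s(V(9, 12)) - Y(Q) = 1/(49 + 12*9) - (7/6 - 1/6*106**2 + (1/42)*106) = 1/(49 + 108) - (7/6 - 1/6*11236 + 53/21) = 1/157 - (7/6 - 5618/3 + 53/21) = 1/157 - 1*(-78497/42) = 1/157 + 78497/42 = 12324071/6594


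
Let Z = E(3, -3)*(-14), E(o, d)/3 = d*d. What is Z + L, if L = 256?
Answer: -122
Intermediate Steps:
E(o, d) = 3*d² (E(o, d) = 3*(d*d) = 3*d²)
Z = -378 (Z = (3*(-3)²)*(-14) = (3*9)*(-14) = 27*(-14) = -378)
Z + L = -378 + 256 = -122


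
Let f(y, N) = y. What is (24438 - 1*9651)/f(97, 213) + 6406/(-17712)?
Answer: 130642981/859032 ≈ 152.08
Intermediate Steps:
(24438 - 1*9651)/f(97, 213) + 6406/(-17712) = (24438 - 1*9651)/97 + 6406/(-17712) = (24438 - 9651)*(1/97) + 6406*(-1/17712) = 14787*(1/97) - 3203/8856 = 14787/97 - 3203/8856 = 130642981/859032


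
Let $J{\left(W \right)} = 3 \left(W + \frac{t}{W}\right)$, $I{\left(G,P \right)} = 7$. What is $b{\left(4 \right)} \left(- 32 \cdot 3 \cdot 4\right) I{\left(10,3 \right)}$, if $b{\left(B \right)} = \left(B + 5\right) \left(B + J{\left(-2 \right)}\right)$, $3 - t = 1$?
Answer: $120960$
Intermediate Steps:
$t = 2$ ($t = 3 - 1 = 2$)
$J{\left(W \right)} = 3 W + \frac{6}{W}$ ($J{\left(W \right)} = 3 \left(W + \frac{2}{W}\right) = 3 W + \frac{6}{W}$)
$b{\left(B \right)} = \left(-9 + B\right) \left(5 + B\right)$ ($b{\left(B \right)} = \left(B + 5\right) \left(B + \left(3 \left(-2\right) + \frac{6}{-2}\right)\right) = \left(5 + B\right) \left(B + \left(-6 + 6 \left(- \frac{1}{2}\right)\right)\right) = \left(5 + B\right) \left(B - 9\right) = \left(5 + B\right) \left(-9 + B\right) = \left(-9 + B\right) \left(5 + B\right)$)
$b{\left(4 \right)} \left(- 32 \cdot 3 \cdot 4\right) I{\left(10,3 \right)} = \left(-45 + 4^{2} - 16\right) \left(- 32 \cdot 3 \cdot 4\right) 7 = \left(-45 + 16 - 16\right) \left(\left(-32\right) 12\right) 7 = \left(-45\right) \left(-384\right) 7 = 17280 \cdot 7 = 120960$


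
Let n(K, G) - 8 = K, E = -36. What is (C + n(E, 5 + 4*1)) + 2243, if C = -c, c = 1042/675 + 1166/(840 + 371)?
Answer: 1808547463/817425 ≈ 2212.5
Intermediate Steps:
c = 2048912/817425 (c = 1042*(1/675) + 1166/1211 = 1042/675 + 1166*(1/1211) = 1042/675 + 1166/1211 = 2048912/817425 ≈ 2.5065)
n(K, G) = 8 + K
C = -2048912/817425 (C = -1*2048912/817425 = -2048912/817425 ≈ -2.5065)
(C + n(E, 5 + 4*1)) + 2243 = (-2048912/817425 + (8 - 36)) + 2243 = (-2048912/817425 - 28) + 2243 = -24936812/817425 + 2243 = 1808547463/817425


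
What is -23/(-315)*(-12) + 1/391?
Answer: -35867/41055 ≈ -0.87363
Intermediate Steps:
-23/(-315)*(-12) + 1/391 = -23*(-1/315)*(-12) + 1/391 = (23/315)*(-12) + 1/391 = -92/105 + 1/391 = -35867/41055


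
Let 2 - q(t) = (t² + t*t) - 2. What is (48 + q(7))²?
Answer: 2116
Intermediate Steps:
q(t) = 4 - 2*t² (q(t) = 2 - ((t² + t*t) - 2) = 2 - ((t² + t²) - 2) = 2 - (2*t² - 2) = 2 - (-2 + 2*t²) = 2 + (2 - 2*t²) = 4 - 2*t²)
(48 + q(7))² = (48 + (4 - 2*7²))² = (48 + (4 - 2*49))² = (48 + (4 - 98))² = (48 - 94)² = (-46)² = 2116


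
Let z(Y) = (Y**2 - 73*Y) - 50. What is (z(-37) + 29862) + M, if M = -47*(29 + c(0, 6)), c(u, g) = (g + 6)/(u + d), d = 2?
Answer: 32237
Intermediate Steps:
z(Y) = -50 + Y**2 - 73*Y
c(u, g) = (6 + g)/(2 + u) (c(u, g) = (g + 6)/(u + 2) = (6 + g)/(2 + u))
M = -1645 (M = -47*(29 + (6 + 6)/(2 + 0)) = -47*(29 + 12/2) = -47*(29 + (1/2)*12) = -47*(29 + 6) = -47*35 = -1645)
(z(-37) + 29862) + M = ((-50 + (-37)**2 - 73*(-37)) + 29862) - 1645 = ((-50 + 1369 + 2701) + 29862) - 1645 = (4020 + 29862) - 1645 = 33882 - 1645 = 32237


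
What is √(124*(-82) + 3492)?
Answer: 2*I*√1669 ≈ 81.707*I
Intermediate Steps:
√(124*(-82) + 3492) = √(-10168 + 3492) = √(-6676) = 2*I*√1669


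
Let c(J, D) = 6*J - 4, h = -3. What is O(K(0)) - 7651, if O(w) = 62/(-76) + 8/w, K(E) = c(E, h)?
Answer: -290845/38 ≈ -7653.8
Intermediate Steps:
c(J, D) = -4 + 6*J
K(E) = -4 + 6*E
O(w) = -31/38 + 8/w (O(w) = 62*(-1/76) + 8/w = -31/38 + 8/w)
O(K(0)) - 7651 = (-31/38 + 8/(-4 + 6*0)) - 7651 = (-31/38 + 8/(-4 + 0)) - 7651 = (-31/38 + 8/(-4)) - 7651 = (-31/38 + 8*(-1/4)) - 7651 = (-31/38 - 2) - 7651 = -107/38 - 7651 = -290845/38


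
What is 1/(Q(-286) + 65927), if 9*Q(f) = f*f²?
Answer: -9/22800313 ≈ -3.9473e-7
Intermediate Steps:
Q(f) = f³/9 (Q(f) = (f*f²)/9 = f³/9)
1/(Q(-286) + 65927) = 1/((⅑)*(-286)³ + 65927) = 1/((⅑)*(-23393656) + 65927) = 1/(-23393656/9 + 65927) = 1/(-22800313/9) = -9/22800313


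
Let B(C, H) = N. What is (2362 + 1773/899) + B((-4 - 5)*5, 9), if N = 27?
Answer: 2149484/899 ≈ 2391.0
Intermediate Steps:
B(C, H) = 27
(2362 + 1773/899) + B((-4 - 5)*5, 9) = (2362 + 1773/899) + 27 = 2125211/899 + 27 = 2149484/899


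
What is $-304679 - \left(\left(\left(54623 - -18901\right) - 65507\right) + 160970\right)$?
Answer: $-473666$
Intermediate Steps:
$-304679 - \left(\left(\left(54623 - -18901\right) - 65507\right) + 160970\right) = -304679 - \left(\left(\left(54623 + 18901\right) - 65507\right) + 160970\right) = -304679 - \left(\left(73524 - 65507\right) + 160970\right) = -304679 - \left(8017 + 160970\right) = -304679 - 168987 = -473666$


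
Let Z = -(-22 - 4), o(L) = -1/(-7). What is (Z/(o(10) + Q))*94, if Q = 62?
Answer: 17108/435 ≈ 39.329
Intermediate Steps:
o(L) = ⅐ (o(L) = -1*(-⅐) = ⅐)
Z = 26 (Z = -1*(-26) = 26)
(Z/(o(10) + Q))*94 = (26/(⅐ + 62))*94 = (26/(435/7))*94 = ((7/435)*26)*94 = (182/435)*94 = 17108/435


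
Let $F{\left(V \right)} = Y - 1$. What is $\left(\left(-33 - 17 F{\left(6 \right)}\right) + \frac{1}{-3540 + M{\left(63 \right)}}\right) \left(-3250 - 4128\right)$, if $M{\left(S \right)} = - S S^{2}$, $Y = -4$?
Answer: $- \frac{97290166694}{253587} \approx -3.8366 \cdot 10^{5}$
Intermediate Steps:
$F{\left(V \right)} = -5$ ($F{\left(V \right)} = -4 - 1 = -5$)
$M{\left(S \right)} = - S^{3}$
$\left(\left(-33 - 17 F{\left(6 \right)}\right) + \frac{1}{-3540 + M{\left(63 \right)}}\right) \left(-3250 - 4128\right) = \left(\left(-33 - -85\right) + \frac{1}{-3540 - 63^{3}}\right) \left(-3250 - 4128\right) = \left(\left(-33 + 85\right) + \frac{1}{-3540 - 250047}\right) \left(-7378\right) = \left(52 + \frac{1}{-3540 - 250047}\right) \left(-7378\right) = \left(52 + \frac{1}{-253587}\right) \left(-7378\right) = \left(52 - \frac{1}{253587}\right) \left(-7378\right) = \frac{13186523}{253587} \left(-7378\right) = - \frac{97290166694}{253587}$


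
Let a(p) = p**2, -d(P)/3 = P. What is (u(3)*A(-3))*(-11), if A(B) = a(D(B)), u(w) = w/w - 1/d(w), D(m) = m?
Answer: -110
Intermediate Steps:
d(P) = -3*P
u(w) = 1 + 1/(3*w) (u(w) = w/w - 1/((-3*w)) = 1 - (-1)/(3*w) = 1 + 1/(3*w))
A(B) = B**2
(u(3)*A(-3))*(-11) = (((1/3 + 3)/3)*(-3)**2)*(-11) = (((1/3)*(10/3))*9)*(-11) = ((10/9)*9)*(-11) = 10*(-11) = -110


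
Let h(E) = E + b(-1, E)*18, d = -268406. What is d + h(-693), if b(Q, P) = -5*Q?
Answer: -269009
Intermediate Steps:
h(E) = 90 + E (h(E) = E - 5*(-1)*18 = E + 5*18 = E + 90 = 90 + E)
d + h(-693) = -268406 + (90 - 693) = -268406 - 603 = -269009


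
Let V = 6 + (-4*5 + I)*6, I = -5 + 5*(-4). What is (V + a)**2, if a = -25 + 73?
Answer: 46656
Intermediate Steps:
I = -25 (I = -5 - 20 = -25)
V = -264 (V = 6 + (-4*5 - 25)*6 = 6 + (-20 - 25)*6 = 6 - 45*6 = 6 - 270 = -264)
a = 48
(V + a)**2 = (-264 + 48)**2 = (-216)**2 = 46656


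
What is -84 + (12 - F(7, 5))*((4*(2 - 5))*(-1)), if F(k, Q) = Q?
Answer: 0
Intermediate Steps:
-84 + (12 - F(7, 5))*((4*(2 - 5))*(-1)) = -84 + (12 - 1*5)*((4*(2 - 5))*(-1)) = -84 + (12 - 5)*((4*(-3))*(-1)) = -84 + 7*(-12*(-1)) = -84 + 7*12 = -84 + 84 = 0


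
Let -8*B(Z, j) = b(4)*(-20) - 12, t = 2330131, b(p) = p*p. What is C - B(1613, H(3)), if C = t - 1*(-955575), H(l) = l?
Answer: 6571329/2 ≈ 3.2857e+6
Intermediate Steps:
b(p) = p²
B(Z, j) = 83/2 (B(Z, j) = -(4²*(-20) - 12)/8 = -(16*(-20) - 12)/8 = -(-320 - 12)/8 = -⅛*(-332) = 83/2)
C = 3285706 (C = 2330131 - 1*(-955575) = 2330131 + 955575 = 3285706)
C - B(1613, H(3)) = 3285706 - 1*83/2 = 3285706 - 83/2 = 6571329/2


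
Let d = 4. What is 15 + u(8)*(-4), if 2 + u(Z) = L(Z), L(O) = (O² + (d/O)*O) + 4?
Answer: -265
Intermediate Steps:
L(O) = 8 + O² (L(O) = (O² + (4/O)*O) + 4 = (O² + 4) + 4 = (4 + O²) + 4 = 8 + O²)
u(Z) = 6 + Z² (u(Z) = -2 + (8 + Z²) = 6 + Z²)
15 + u(8)*(-4) = 15 + (6 + 8²)*(-4) = 15 + (6 + 64)*(-4) = 15 + 70*(-4) = 15 - 280 = -265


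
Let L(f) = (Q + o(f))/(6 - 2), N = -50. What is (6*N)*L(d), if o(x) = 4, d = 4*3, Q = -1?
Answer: -225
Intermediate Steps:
d = 12
L(f) = ¾ (L(f) = (-1 + 4)/(6 - 2) = 3/4 = 3*(¼) = ¾)
(6*N)*L(d) = (6*(-50))*(¾) = -300*¾ = -225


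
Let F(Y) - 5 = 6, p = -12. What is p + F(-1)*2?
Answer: 10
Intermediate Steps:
F(Y) = 11 (F(Y) = 5 + 6 = 11)
p + F(-1)*2 = -12 + 11*2 = -12 + 22 = 10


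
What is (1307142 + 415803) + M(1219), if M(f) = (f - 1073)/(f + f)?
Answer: 2100270028/1219 ≈ 1.7229e+6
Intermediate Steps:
M(f) = (-1073 + f)/(2*f) (M(f) = (-1073 + f)/((2*f)) = (-1073 + f)*(1/(2*f)) = (-1073 + f)/(2*f))
(1307142 + 415803) + M(1219) = (1307142 + 415803) + (½)*(-1073 + 1219)/1219 = 1722945 + (½)*(1/1219)*146 = 1722945 + 73/1219 = 2100270028/1219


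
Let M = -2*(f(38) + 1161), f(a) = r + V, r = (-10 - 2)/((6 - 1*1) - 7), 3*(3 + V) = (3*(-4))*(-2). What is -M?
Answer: 2344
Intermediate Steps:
V = 5 (V = -3 + ((3*(-4))*(-2))/3 = -3 + (-12*(-2))/3 = -3 + (1/3)*24 = -3 + 8 = 5)
r = 6 (r = -12/((6 - 1) - 7) = -12/(5 - 7) = -12/(-2) = -12*(-1/2) = 6)
f(a) = 11 (f(a) = 6 + 5 = 11)
M = -2344 (M = -2*(11 + 1161) = -2*1172 = -2344)
-M = -1*(-2344) = 2344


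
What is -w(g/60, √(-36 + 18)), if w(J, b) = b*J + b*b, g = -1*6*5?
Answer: 18 + 3*I*√2/2 ≈ 18.0 + 2.1213*I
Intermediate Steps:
g = -30 (g = -6*5 = -30)
w(J, b) = b² + J*b (w(J, b) = J*b + b² = b² + J*b)
-w(g/60, √(-36 + 18)) = -√(-36 + 18)*(-30/60 + √(-36 + 18)) = -√(-18)*(-30*1/60 + √(-18)) = -3*I*√2*(-½ + 3*I*√2)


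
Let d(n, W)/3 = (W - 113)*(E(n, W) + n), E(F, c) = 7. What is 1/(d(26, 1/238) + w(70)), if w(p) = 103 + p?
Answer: -238/2621233 ≈ -9.0797e-5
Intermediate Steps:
d(n, W) = 3*(-113 + W)*(7 + n) (d(n, W) = 3*((W - 113)*(7 + n)) = 3*((-113 + W)*(7 + n)) = 3*(-113 + W)*(7 + n))
1/(d(26, 1/238) + w(70)) = 1/((-2373 - 339*26 + 21/238 + 3*26/238) + (103 + 70)) = 1/((-2373 - 8814 + 21*(1/238) + 3*(1/238)*26) + 173) = 1/((-2373 - 8814 + 3/34 + 39/119) + 173) = 1/(-2662407/238 + 173) = 1/(-2621233/238) = -238/2621233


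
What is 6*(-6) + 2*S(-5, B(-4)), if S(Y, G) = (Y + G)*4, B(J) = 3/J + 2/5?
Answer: -394/5 ≈ -78.800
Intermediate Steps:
B(J) = 2/5 + 3/J (B(J) = 3/J + 2*(1/5) = 3/J + 2/5 = 2/5 + 3/J)
S(Y, G) = 4*G + 4*Y (S(Y, G) = (G + Y)*4 = 4*G + 4*Y)
6*(-6) + 2*S(-5, B(-4)) = 6*(-6) + 2*(4*(2/5 + 3/(-4)) + 4*(-5)) = -36 + 2*(4*(2/5 + 3*(-1/4)) - 20) = -36 + 2*(4*(2/5 - 3/4) - 20) = -36 + 2*(4*(-7/20) - 20) = -36 + 2*(-7/5 - 20) = -36 + 2*(-107/5) = -36 - 214/5 = -394/5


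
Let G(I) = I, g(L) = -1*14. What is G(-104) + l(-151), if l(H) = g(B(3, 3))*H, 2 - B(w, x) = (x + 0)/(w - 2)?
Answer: 2010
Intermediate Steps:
B(w, x) = 2 - x/(-2 + w) (B(w, x) = 2 - (x + 0)/(w - 2) = 2 - x/(-2 + w))
g(L) = -14
l(H) = -14*H
G(-104) + l(-151) = -104 - 14*(-151) = -104 + 2114 = 2010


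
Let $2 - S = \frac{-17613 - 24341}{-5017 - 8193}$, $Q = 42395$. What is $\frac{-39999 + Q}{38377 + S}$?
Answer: $\frac{7912790}{126736159} \approx 0.062435$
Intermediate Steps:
$S = - \frac{7767}{6605}$ ($S = 2 - \frac{-17613 - 24341}{-5017 - 8193} = 2 - - \frac{41954}{-13210} = 2 - \left(-41954\right) \left(- \frac{1}{13210}\right) = 2 - \frac{20977}{6605} = - \frac{7767}{6605} \approx -1.1759$)
$\frac{-39999 + Q}{38377 + S} = \frac{-39999 + 42395}{38377 - \frac{7767}{6605}} = \frac{2396}{\frac{253472318}{6605}} = 2396 \cdot \frac{6605}{253472318} = \frac{7912790}{126736159}$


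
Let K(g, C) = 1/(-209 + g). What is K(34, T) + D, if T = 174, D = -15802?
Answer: -2765351/175 ≈ -15802.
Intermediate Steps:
K(34, T) + D = 1/(-209 + 34) - 15802 = 1/(-175) - 15802 = -1/175 - 15802 = -2765351/175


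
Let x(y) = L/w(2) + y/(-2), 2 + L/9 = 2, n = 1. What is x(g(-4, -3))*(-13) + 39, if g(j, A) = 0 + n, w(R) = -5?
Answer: 91/2 ≈ 45.500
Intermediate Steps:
L = 0 (L = -18 + 9*2 = -18 + 18 = 0)
g(j, A) = 1 (g(j, A) = 0 + 1 = 1)
x(y) = -y/2 (x(y) = 0/(-5) + y/(-2) = 0*(-1/5) + y*(-1/2) = 0 - y/2 = -y/2)
x(g(-4, -3))*(-13) + 39 = -1/2*1*(-13) + 39 = -1/2*(-13) + 39 = 13/2 + 39 = 91/2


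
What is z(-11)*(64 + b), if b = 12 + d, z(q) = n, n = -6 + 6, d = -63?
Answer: 0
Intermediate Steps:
n = 0
z(q) = 0
b = -51 (b = 12 - 63 = -51)
z(-11)*(64 + b) = 0*(64 - 51) = 0*13 = 0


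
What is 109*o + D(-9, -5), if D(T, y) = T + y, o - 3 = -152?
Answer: -16255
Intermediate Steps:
o = -149 (o = 3 - 152 = -149)
109*o + D(-9, -5) = 109*(-149) + (-9 - 5) = -16241 - 14 = -16255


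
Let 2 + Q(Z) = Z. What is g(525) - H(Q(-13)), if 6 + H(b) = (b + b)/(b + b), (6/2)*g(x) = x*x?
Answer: 91880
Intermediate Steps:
g(x) = x²/3 (g(x) = (x*x)/3 = x²/3)
Q(Z) = -2 + Z
H(b) = -5 (H(b) = -6 + (b + b)/(b + b) = -6 + (2*b)/((2*b)) = -6 + (2*b)*(1/(2*b)) = -6 + 1 = -5)
g(525) - H(Q(-13)) = (⅓)*525² - 1*(-5) = (⅓)*275625 + 5 = 91875 + 5 = 91880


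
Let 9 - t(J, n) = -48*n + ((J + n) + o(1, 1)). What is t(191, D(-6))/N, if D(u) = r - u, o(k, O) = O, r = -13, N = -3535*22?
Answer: 256/38885 ≈ 0.0065835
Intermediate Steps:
N = -77770
D(u) = -13 - u
t(J, n) = 8 - J + 47*n (t(J, n) = 9 - (-48*n + ((J + n) + 1)) = 9 - (-48*n + (1 + J + n)) = 9 - (1 + J - 47*n) = 9 + (-1 - J + 47*n) = 8 - J + 47*n)
t(191, D(-6))/N = (8 - 1*191 + 47*(-13 - 1*(-6)))/(-77770) = (8 - 191 + 47*(-13 + 6))*(-1/77770) = (8 - 191 + 47*(-7))*(-1/77770) = (8 - 191 - 329)*(-1/77770) = -512*(-1/77770) = 256/38885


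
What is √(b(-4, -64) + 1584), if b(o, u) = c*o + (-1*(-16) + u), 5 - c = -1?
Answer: 6*√42 ≈ 38.884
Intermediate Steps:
c = 6 (c = 5 - 1*(-1) = 5 + 1 = 6)
b(o, u) = 16 + u + 6*o (b(o, u) = 6*o + (-1*(-16) + u) = 6*o + (16 + u) = 16 + u + 6*o)
√(b(-4, -64) + 1584) = √((16 - 64 + 6*(-4)) + 1584) = √((16 - 64 - 24) + 1584) = √(-72 + 1584) = √1512 = 6*√42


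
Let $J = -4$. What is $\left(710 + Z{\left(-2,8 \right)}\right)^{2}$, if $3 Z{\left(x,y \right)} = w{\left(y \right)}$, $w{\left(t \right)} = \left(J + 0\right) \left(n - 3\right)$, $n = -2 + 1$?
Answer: $\frac{4605316}{9} \approx 5.117 \cdot 10^{5}$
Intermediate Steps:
$n = -1$
$w{\left(t \right)} = 16$ ($w{\left(t \right)} = \left(-4 + 0\right) \left(-1 - 3\right) = \left(-4\right) \left(-4\right) = 16$)
$Z{\left(x,y \right)} = \frac{16}{3}$ ($Z{\left(x,y \right)} = \frac{1}{3} \cdot 16 = \frac{16}{3}$)
$\left(710 + Z{\left(-2,8 \right)}\right)^{2} = \left(710 + \frac{16}{3}\right)^{2} = \left(\frac{2146}{3}\right)^{2} = \frac{4605316}{9}$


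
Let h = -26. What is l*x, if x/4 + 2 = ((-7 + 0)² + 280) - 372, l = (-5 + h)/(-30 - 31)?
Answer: -5580/61 ≈ -91.475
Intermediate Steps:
l = 31/61 (l = (-5 - 26)/(-30 - 31) = -31/(-61) = -31*(-1/61) = 31/61 ≈ 0.50820)
x = -180 (x = -8 + 4*(((-7 + 0)² + 280) - 372) = -8 + 4*(((-7)² + 280) - 372) = -8 + 4*((49 + 280) - 372) = -8 + 4*(329 - 372) = -8 + 4*(-43) = -8 - 172 = -180)
l*x = (31/61)*(-180) = -5580/61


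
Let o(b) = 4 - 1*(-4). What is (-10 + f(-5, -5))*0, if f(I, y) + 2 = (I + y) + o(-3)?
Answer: 0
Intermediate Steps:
o(b) = 8 (o(b) = 4 + 4 = 8)
f(I, y) = 6 + I + y (f(I, y) = -2 + ((I + y) + 8) = -2 + (8 + I + y) = 6 + I + y)
(-10 + f(-5, -5))*0 = (-10 + (6 - 5 - 5))*0 = (-10 - 4)*0 = -14*0 = 0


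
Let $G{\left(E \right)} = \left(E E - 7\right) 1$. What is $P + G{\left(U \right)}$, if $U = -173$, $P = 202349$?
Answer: $232271$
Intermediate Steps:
$G{\left(E \right)} = -7 + E^{2}$ ($G{\left(E \right)} = \left(E^{2} - 7\right) 1 = \left(-7 + E^{2}\right) 1 = -7 + E^{2}$)
$P + G{\left(U \right)} = 202349 - \left(7 - \left(-173\right)^{2}\right) = 202349 + \left(-7 + 29929\right) = 202349 + 29922 = 232271$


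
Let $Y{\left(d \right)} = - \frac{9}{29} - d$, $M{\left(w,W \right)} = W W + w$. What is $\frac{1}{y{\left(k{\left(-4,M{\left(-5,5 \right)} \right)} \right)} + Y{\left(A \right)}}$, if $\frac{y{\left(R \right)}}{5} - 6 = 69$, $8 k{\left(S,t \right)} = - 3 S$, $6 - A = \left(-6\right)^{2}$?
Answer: $\frac{29}{11736} \approx 0.002471$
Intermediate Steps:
$A = -30$ ($A = 6 - \left(-6\right)^{2} = 6 - 36 = -30$)
$M{\left(w,W \right)} = w + W^{2}$ ($M{\left(w,W \right)} = W^{2} + w = w + W^{2}$)
$k{\left(S,t \right)} = - \frac{3 S}{8}$ ($k{\left(S,t \right)} = \frac{\left(-3\right) S}{8} = - \frac{3 S}{8}$)
$y{\left(R \right)} = 375$ ($y{\left(R \right)} = 30 + 5 \cdot 69 = 30 + 345 = 375$)
$Y{\left(d \right)} = - \frac{9}{29} - d$ ($Y{\left(d \right)} = \left(-9\right) \frac{1}{29} - d = - \frac{9}{29} - d$)
$\frac{1}{y{\left(k{\left(-4,M{\left(-5,5 \right)} \right)} \right)} + Y{\left(A \right)}} = \frac{1}{375 - - \frac{861}{29}} = \frac{1}{375 + \left(- \frac{9}{29} + 30\right)} = \frac{1}{375 + \frac{861}{29}} = \frac{1}{\frac{11736}{29}} = \frac{29}{11736}$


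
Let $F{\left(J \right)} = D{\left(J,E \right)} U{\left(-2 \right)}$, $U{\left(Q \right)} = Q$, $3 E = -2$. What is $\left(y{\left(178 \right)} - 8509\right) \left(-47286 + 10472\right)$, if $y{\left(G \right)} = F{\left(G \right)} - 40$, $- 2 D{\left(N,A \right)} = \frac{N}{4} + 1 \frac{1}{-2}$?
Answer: $313103070$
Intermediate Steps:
$E = - \frac{2}{3}$ ($E = \frac{1}{3} \left(-2\right) = - \frac{2}{3} \approx -0.66667$)
$D{\left(N,A \right)} = \frac{1}{4} - \frac{N}{8}$ ($D{\left(N,A \right)} = - \frac{\frac{N}{4} + 1 \frac{1}{-2}}{2} = - \frac{N \frac{1}{4} + 1 \left(- \frac{1}{2}\right)}{2} = - \frac{\frac{N}{4} - \frac{1}{2}}{2} = - \frac{- \frac{1}{2} + \frac{N}{4}}{2} = \frac{1}{4} - \frac{N}{8}$)
$F{\left(J \right)} = - \frac{1}{2} + \frac{J}{4}$ ($F{\left(J \right)} = \left(\frac{1}{4} - \frac{J}{8}\right) \left(-2\right) = - \frac{1}{2} + \frac{J}{4}$)
$y{\left(G \right)} = - \frac{81}{2} + \frac{G}{4}$ ($y{\left(G \right)} = \left(- \frac{1}{2} + \frac{G}{4}\right) - 40 = - \frac{81}{2} + \frac{G}{4}$)
$\left(y{\left(178 \right)} - 8509\right) \left(-47286 + 10472\right) = \left(\left(- \frac{81}{2} + \frac{1}{4} \cdot 178\right) - 8509\right) \left(-47286 + 10472\right) = \left(\left(- \frac{81}{2} + \frac{89}{2}\right) - 8509\right) \left(-36814\right) = \left(4 - 8509\right) \left(-36814\right) = \left(-8505\right) \left(-36814\right) = 313103070$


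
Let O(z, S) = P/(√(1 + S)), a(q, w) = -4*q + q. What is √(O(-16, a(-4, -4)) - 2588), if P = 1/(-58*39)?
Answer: √(-13241874672 - 174*√13)/2262 ≈ 50.872*I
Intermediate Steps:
P = -1/2262 (P = -1/58*1/39 = -1/2262 ≈ -0.00044209)
a(q, w) = -3*q
O(z, S) = -1/(2262*√(1 + S))
√(O(-16, a(-4, -4)) - 2588) = √(-1/(2262*√(1 - 3*(-4))) - 2588) = √(-1/(2262*√(1 + 12)) - 2588) = √(-√13/29406 - 2588) = √(-2588 - √13/29406)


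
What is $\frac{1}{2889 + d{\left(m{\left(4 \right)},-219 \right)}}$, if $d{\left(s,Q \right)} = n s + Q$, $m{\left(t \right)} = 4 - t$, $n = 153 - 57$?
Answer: $\frac{1}{2670} \approx 0.00037453$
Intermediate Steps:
$n = 96$
$d{\left(s,Q \right)} = Q + 96 s$ ($d{\left(s,Q \right)} = 96 s + Q = Q + 96 s$)
$\frac{1}{2889 + d{\left(m{\left(4 \right)},-219 \right)}} = \frac{1}{2889 - \left(219 - 96 \left(4 - 4\right)\right)} = \frac{1}{2889 + \left(-219 + 96 \cdot 0\right)} = \frac{1}{2889 + \left(-219 + 0\right)} = \frac{1}{2889 - 219} = \frac{1}{2670}$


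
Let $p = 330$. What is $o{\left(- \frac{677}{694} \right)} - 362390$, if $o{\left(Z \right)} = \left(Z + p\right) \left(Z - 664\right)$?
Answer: $- \frac{279918766139}{481636} \approx -5.8118 \cdot 10^{5}$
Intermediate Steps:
$o{\left(Z \right)} = \left(-664 + Z\right) \left(330 + Z\right)$ ($o{\left(Z \right)} = \left(Z + 330\right) \left(Z - 664\right) = \left(330 + Z\right) \left(-664 + Z\right) = \left(-664 + Z\right) \left(330 + Z\right)$)
$o{\left(- \frac{677}{694} \right)} - 362390 = \left(-219120 + \left(- \frac{677}{694}\right)^{2} - 334 \left(- \frac{677}{694}\right)\right) - 362390 = \left(-219120 + \left(\left(-677\right) \frac{1}{694}\right)^{2} - 334 \left(\left(-677\right) \frac{1}{694}\right)\right) - 362390 = \left(-219120 + \left(- \frac{677}{694}\right)^{2} - - \frac{113059}{347}\right) - 362390 = \left(-219120 + \frac{458329}{481636} + \frac{113059}{347}\right) - 362390 = - \frac{105378696099}{481636} - 362390 = - \frac{279918766139}{481636}$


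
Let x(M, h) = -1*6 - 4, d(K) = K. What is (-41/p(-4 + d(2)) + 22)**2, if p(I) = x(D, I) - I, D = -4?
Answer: 47089/64 ≈ 735.77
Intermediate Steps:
x(M, h) = -10 (x(M, h) = -6 - 4 = -10)
p(I) = -10 - I
(-41/p(-4 + d(2)) + 22)**2 = (-41/(-10 - (-4 + 2)) + 22)**2 = (-41/(-10 - 1*(-2)) + 22)**2 = (-41/(-10 + 2) + 22)**2 = (-41/(-8) + 22)**2 = (-41*(-1/8) + 22)**2 = (41/8 + 22)**2 = (217/8)**2 = 47089/64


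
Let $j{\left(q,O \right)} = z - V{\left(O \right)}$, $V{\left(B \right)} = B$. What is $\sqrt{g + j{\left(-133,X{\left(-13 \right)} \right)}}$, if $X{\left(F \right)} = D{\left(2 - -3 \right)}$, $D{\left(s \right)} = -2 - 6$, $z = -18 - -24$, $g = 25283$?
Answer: $\sqrt{25297} \approx 159.05$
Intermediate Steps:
$z = 6$ ($z = -18 + 24 = 6$)
$D{\left(s \right)} = -8$ ($D{\left(s \right)} = -2 - 6 = -8$)
$X{\left(F \right)} = -8$
$j{\left(q,O \right)} = 6 - O$
$\sqrt{g + j{\left(-133,X{\left(-13 \right)} \right)}} = \sqrt{25283 + \left(6 - -8\right)} = \sqrt{25283 + \left(6 + 8\right)} = \sqrt{25283 + 14} = \sqrt{25297}$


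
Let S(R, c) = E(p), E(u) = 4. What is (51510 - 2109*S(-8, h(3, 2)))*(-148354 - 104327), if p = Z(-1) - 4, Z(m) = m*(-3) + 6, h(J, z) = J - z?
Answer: -10883981394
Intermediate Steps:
Z(m) = 6 - 3*m (Z(m) = -3*m + 6 = 6 - 3*m)
p = 5 (p = (6 - 3*(-1)) - 4 = (6 + 3) - 4 = 9 - 4 = 5)
S(R, c) = 4
(51510 - 2109*S(-8, h(3, 2)))*(-148354 - 104327) = (51510 - 2109*4)*(-148354 - 104327) = (51510 - 8436)*(-252681) = 43074*(-252681) = -10883981394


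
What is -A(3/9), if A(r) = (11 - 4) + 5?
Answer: -12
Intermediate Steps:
A(r) = 12 (A(r) = 7 + 5 = 12)
-A(3/9) = -1*12 = -12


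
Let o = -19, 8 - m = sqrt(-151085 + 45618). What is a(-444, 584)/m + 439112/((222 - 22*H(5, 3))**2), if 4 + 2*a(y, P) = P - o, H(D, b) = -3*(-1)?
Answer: 1933259897/107008434 + 599*I*sqrt(105467)/211062 ≈ 18.066 + 0.92167*I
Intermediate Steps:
m = 8 - I*sqrt(105467) (m = 8 - sqrt(-151085 + 45618) = 8 - sqrt(-105467) = 8 - I*sqrt(105467) ≈ 8.0 - 324.76*I)
H(D, b) = 3
a(y, P) = 15/2 + P/2 (a(y, P) = -2 + (P - 1*(-19))/2 = -2 + (P + 19)/2 = -2 + (19 + P)/2 = -2 + (19/2 + P/2) = 15/2 + P/2)
a(-444, 584)/m + 439112/((222 - 22*H(5, 3))**2) = (15/2 + (1/2)*584)/(8 - I*sqrt(105467)) + 439112/((222 - 22*3)**2) = (15/2 + 292)/(8 - I*sqrt(105467)) + 439112/((222 - 66)**2) = 599/(2*(8 - I*sqrt(105467))) + 439112/(156**2) = 599/(2*(8 - I*sqrt(105467))) + 439112/24336 = 599/(2*(8 - I*sqrt(105467))) + 439112*(1/24336) = 599/(2*(8 - I*sqrt(105467))) + 54889/3042 = 54889/3042 + 599/(2*(8 - I*sqrt(105467)))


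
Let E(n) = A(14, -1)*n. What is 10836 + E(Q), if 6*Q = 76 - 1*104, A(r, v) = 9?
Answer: 10794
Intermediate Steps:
Q = -14/3 (Q = (76 - 1*104)/6 = (76 - 104)/6 = (⅙)*(-28) = -14/3 ≈ -4.6667)
E(n) = 9*n
10836 + E(Q) = 10836 + 9*(-14/3) = 10836 - 42 = 10794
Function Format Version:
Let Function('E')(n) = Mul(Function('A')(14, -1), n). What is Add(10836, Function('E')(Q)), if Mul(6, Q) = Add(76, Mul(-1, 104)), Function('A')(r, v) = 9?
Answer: 10794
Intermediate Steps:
Q = Rational(-14, 3) (Q = Mul(Rational(1, 6), Add(76, Mul(-1, 104))) = Mul(Rational(1, 6), Add(76, -104)) = Mul(Rational(1, 6), -28) = Rational(-14, 3) ≈ -4.6667)
Function('E')(n) = Mul(9, n)
Add(10836, Function('E')(Q)) = Add(10836, Mul(9, Rational(-14, 3))) = Add(10836, -42) = 10794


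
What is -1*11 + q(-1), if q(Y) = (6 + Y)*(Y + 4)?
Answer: 4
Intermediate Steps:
q(Y) = (4 + Y)*(6 + Y) (q(Y) = (6 + Y)*(4 + Y) = (4 + Y)*(6 + Y))
-1*11 + q(-1) = -1*11 + (24 + (-1)² + 10*(-1)) = -11 + (24 + 1 - 10) = -11 + 15 = 4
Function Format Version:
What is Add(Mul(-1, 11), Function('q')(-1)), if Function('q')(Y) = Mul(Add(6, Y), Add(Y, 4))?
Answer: 4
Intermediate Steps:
Function('q')(Y) = Mul(Add(4, Y), Add(6, Y)) (Function('q')(Y) = Mul(Add(6, Y), Add(4, Y)) = Mul(Add(4, Y), Add(6, Y)))
Add(Mul(-1, 11), Function('q')(-1)) = Add(Mul(-1, 11), Add(24, Pow(-1, 2), Mul(10, -1))) = Add(-11, Add(24, 1, -10)) = Add(-11, 15) = 4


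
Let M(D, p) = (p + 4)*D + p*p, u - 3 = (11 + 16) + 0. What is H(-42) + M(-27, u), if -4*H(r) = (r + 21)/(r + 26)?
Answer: -1173/64 ≈ -18.328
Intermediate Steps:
u = 30 (u = 3 + ((11 + 16) + 0) = 3 + (27 + 0) = 3 + 27 = 30)
H(r) = -(21 + r)/(4*(26 + r)) (H(r) = -(r + 21)/(4*(r + 26)) = -(21 + r)/(4*(26 + r)))
M(D, p) = p² + D*(4 + p) (M(D, p) = (4 + p)*D + p² = D*(4 + p) + p² = p² + D*(4 + p))
H(-42) + M(-27, u) = (-21 - 1*(-42))/(4*(26 - 42)) + (30² + 4*(-27) - 27*30) = (¼)*(-21 + 42)/(-16) + (900 - 108 - 810) = (¼)*(-1/16)*21 - 18 = -21/64 - 18 = -1173/64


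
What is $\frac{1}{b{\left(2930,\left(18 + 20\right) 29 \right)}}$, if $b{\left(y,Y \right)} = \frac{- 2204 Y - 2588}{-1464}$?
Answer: $\frac{366}{607849} \approx 0.00060212$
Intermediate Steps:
$b{\left(y,Y \right)} = \frac{647}{366} + \frac{551 Y}{366}$ ($b{\left(y,Y \right)} = \left(-2588 - 2204 Y\right) \left(- \frac{1}{1464}\right) = \frac{647}{366} + \frac{551 Y}{366}$)
$\frac{1}{b{\left(2930,\left(18 + 20\right) 29 \right)}} = \frac{1}{\frac{647}{366} + \frac{551 \left(18 + 20\right) 29}{366}} = \frac{1}{\frac{647}{366} + \frac{551 \cdot 38 \cdot 29}{366}} = \frac{1}{\frac{647}{366} + \frac{551}{366} \cdot 1102} = \frac{1}{\frac{647}{366} + \frac{303601}{183}} = \frac{1}{\frac{607849}{366}} = \frac{366}{607849}$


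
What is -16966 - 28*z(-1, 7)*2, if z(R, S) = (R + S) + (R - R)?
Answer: -17302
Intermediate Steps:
z(R, S) = R + S (z(R, S) = (R + S) + 0 = R + S)
-16966 - 28*z(-1, 7)*2 = -16966 - 28*(-1 + 7)*2 = -16966 - 28*6*2 = -16966 - 168*2 = -16966 - 1*336 = -16966 - 336 = -17302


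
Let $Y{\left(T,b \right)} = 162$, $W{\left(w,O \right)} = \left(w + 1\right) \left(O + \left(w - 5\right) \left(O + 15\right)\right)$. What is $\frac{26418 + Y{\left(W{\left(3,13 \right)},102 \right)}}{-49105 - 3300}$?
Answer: $- \frac{5316}{10481} \approx -0.5072$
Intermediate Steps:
$W{\left(w,O \right)} = \left(1 + w\right) \left(O + \left(-5 + w\right) \left(15 + O\right)\right)$
$\frac{26418 + Y{\left(W{\left(3,13 \right)},102 \right)}}{-49105 - 3300} = \frac{26418 + 162}{-49105 - 3300} = \frac{26580}{-52405} = 26580 \left(- \frac{1}{52405}\right) = - \frac{5316}{10481}$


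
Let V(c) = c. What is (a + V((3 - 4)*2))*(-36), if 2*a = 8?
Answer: -72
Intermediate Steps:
a = 4 (a = (1/2)*8 = 4)
(a + V((3 - 4)*2))*(-36) = (4 + (3 - 4)*2)*(-36) = (4 - 1*2)*(-36) = (4 - 2)*(-36) = 2*(-36) = -72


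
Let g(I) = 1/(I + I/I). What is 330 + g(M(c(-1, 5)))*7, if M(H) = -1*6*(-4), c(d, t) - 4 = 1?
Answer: 8257/25 ≈ 330.28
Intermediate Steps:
c(d, t) = 5 (c(d, t) = 4 + 1 = 5)
M(H) = 24 (M(H) = -6*(-4) = 24)
g(I) = 1/(1 + I) (g(I) = 1/(I + 1) = 1/(1 + I))
330 + g(M(c(-1, 5)))*7 = 330 + 7/(1 + 24) = 330 + 7/25 = 8257/25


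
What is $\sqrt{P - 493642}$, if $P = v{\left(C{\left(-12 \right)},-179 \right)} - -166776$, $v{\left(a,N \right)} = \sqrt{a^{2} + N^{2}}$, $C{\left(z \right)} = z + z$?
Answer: $\sqrt{-326866 + 13 \sqrt{193}} \approx 571.56 i$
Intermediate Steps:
$C{\left(z \right)} = 2 z$
$v{\left(a,N \right)} = \sqrt{N^{2} + a^{2}}$
$P = 166776 + 13 \sqrt{193}$ ($P = \sqrt{\left(-179\right)^{2} + \left(2 \left(-12\right)\right)^{2}} - -166776 = \sqrt{32041 + \left(-24\right)^{2}} + 166776 = \sqrt{32041 + 576} + 166776 = \sqrt{32617} + 166776 = 13 \sqrt{193} + 166776 = 166776 + 13 \sqrt{193} \approx 1.6696 \cdot 10^{5}$)
$\sqrt{P - 493642} = \sqrt{\left(166776 + 13 \sqrt{193}\right) - 493642} = \sqrt{-326866 + 13 \sqrt{193}}$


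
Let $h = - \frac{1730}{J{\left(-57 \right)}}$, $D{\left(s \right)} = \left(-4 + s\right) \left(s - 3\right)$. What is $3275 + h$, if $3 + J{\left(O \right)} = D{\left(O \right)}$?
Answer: $\frac{11974945}{3657} \approx 3274.5$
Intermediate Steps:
$D{\left(s \right)} = \left(-4 + s\right) \left(-3 + s\right)$
$J{\left(O \right)} = 9 + O^{2} - 7 O$ ($J{\left(O \right)} = -3 + \left(12 + O^{2} - 7 O\right) = 9 + O^{2} - 7 O$)
$h = - \frac{1730}{3657}$ ($h = - \frac{1730}{9 + \left(-57\right)^{2} - -399} = - \frac{1730}{9 + 3249 + 399} = - \frac{1730}{3657} \approx -0.47307$)
$3275 + h = 3275 - \frac{1730}{3657} = \frac{11974945}{3657}$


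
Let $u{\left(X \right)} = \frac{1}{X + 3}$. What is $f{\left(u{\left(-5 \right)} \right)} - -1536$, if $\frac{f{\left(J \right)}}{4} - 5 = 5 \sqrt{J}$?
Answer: $1556 + 10 i \sqrt{2} \approx 1556.0 + 14.142 i$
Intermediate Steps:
$u{\left(X \right)} = \frac{1}{3 + X}$
$f{\left(J \right)} = 20 + 20 \sqrt{J}$ ($f{\left(J \right)} = 20 + 4 \cdot 5 \sqrt{J} = 20 + 20 \sqrt{J}$)
$f{\left(u{\left(-5 \right)} \right)} - -1536 = \left(20 + 20 \sqrt{\frac{1}{3 - 5}}\right) - -1536 = \left(20 + 20 \sqrt{\frac{1}{-2}}\right) + 1536 = \left(20 + 20 \sqrt{- \frac{1}{2}}\right) + 1536 = \left(20 + 20 \frac{i \sqrt{2}}{2}\right) + 1536 = \left(20 + 10 i \sqrt{2}\right) + 1536 = 1556 + 10 i \sqrt{2}$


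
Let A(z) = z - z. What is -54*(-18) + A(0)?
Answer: 972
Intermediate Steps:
A(z) = 0
-54*(-18) + A(0) = -54*(-18) + 0 = 972 + 0 = 972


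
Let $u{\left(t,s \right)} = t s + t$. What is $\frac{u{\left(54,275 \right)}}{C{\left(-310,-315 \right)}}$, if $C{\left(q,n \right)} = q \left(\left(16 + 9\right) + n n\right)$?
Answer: $- \frac{3726}{7691875} \approx -0.00048441$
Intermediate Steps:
$C{\left(q,n \right)} = q \left(25 + n^{2}\right)$
$u{\left(t,s \right)} = t + s t$ ($u{\left(t,s \right)} = s t + t = t + s t$)
$\frac{u{\left(54,275 \right)}}{C{\left(-310,-315 \right)}} = \frac{54 \left(1 + 275\right)}{\left(-310\right) \left(25 + \left(-315\right)^{2}\right)} = \frac{54 \cdot 276}{\left(-310\right) \left(25 + 99225\right)} = \frac{14904}{\left(-310\right) 99250} = \frac{14904}{-30767500} = 14904 \left(- \frac{1}{30767500}\right) = - \frac{3726}{7691875}$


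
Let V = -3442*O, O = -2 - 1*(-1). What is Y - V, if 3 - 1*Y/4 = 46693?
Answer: -190202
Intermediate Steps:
O = -1 (O = -2 + 1 = -1)
Y = -186760 (Y = 12 - 4*46693 = 12 - 186772 = -186760)
V = 3442 (V = -3442*(-1) = 3442)
Y - V = -186760 - 1*3442 = -186760 - 3442 = -190202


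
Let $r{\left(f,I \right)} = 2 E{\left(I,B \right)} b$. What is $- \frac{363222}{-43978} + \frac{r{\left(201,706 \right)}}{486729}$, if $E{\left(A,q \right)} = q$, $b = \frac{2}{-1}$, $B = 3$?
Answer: $\frac{29465025517}{3567561327} \approx 8.2592$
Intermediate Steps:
$b = -2$ ($b = 2 \left(-1\right) = -2$)
$r{\left(f,I \right)} = -12$ ($r{\left(f,I \right)} = 2 \cdot 3 \left(-2\right) = 6 \left(-2\right) = -12$)
$- \frac{363222}{-43978} + \frac{r{\left(201,706 \right)}}{486729} = - \frac{363222}{-43978} - \frac{12}{486729} = \left(-363222\right) \left(- \frac{1}{43978}\right) - \frac{4}{162243} = \frac{181611}{21989} - \frac{4}{162243} = \frac{29465025517}{3567561327}$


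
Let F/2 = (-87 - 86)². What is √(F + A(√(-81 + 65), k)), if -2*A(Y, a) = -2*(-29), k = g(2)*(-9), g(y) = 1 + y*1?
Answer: 7*√1221 ≈ 244.60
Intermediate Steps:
g(y) = 1 + y
k = -27 (k = (1 + 2)*(-9) = 3*(-9) = -27)
A(Y, a) = -29 (A(Y, a) = -(-1)*(-29) = -½*58 = -29)
F = 59858 (F = 2*(-87 - 86)² = 2*(-173)² = 2*29929 = 59858)
√(F + A(√(-81 + 65), k)) = √(59858 - 29) = √59829 = 7*√1221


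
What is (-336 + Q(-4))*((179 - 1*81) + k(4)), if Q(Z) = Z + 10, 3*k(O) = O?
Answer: -32780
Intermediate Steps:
k(O) = O/3
Q(Z) = 10 + Z
(-336 + Q(-4))*((179 - 1*81) + k(4)) = (-336 + (10 - 4))*((179 - 1*81) + (1/3)*4) = (-336 + 6)*((179 - 81) + 4/3) = -330*(98 + 4/3) = -330*298/3 = -32780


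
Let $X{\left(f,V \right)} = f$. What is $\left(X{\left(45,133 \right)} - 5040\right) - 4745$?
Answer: $-9740$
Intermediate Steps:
$\left(X{\left(45,133 \right)} - 5040\right) - 4745 = \left(45 - 5040\right) - 4745 = -4995 + \left(-14902 + 10157\right) = -4995 - 4745 = -9740$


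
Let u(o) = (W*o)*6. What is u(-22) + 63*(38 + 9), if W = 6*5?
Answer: -999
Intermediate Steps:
W = 30
u(o) = 180*o (u(o) = (30*o)*6 = 180*o)
u(-22) + 63*(38 + 9) = 180*(-22) + 63*(38 + 9) = -3960 + 63*47 = -3960 + 2961 = -999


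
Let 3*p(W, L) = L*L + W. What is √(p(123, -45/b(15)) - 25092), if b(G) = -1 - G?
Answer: I*√6412381/16 ≈ 158.27*I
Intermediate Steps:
p(W, L) = W/3 + L²/3 (p(W, L) = (L*L + W)/3 = (L² + W)/3 = (W + L²)/3 = W/3 + L²/3)
√(p(123, -45/b(15)) - 25092) = √(((⅓)*123 + (-45/(-1 - 1*15))²/3) - 25092) = √((41 + (-45/(-1 - 15))²/3) - 25092) = √((41 + (-45/(-16))²/3) - 25092) = √((41 + (-45*(-1/16))²/3) - 25092) = √((41 + (45/16)²/3) - 25092) = √((41 + (⅓)*(2025/256)) - 25092) = √((41 + 675/256) - 25092) = √(11171/256 - 25092) = √(-6412381/256) = I*√6412381/16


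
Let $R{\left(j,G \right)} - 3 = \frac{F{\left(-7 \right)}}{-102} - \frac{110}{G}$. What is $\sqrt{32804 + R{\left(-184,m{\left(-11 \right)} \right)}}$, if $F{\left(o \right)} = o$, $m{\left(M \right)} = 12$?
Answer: $\frac{\sqrt{85307343}}{51} \approx 181.1$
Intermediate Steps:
$R{\left(j,G \right)} = \frac{313}{102} - \frac{110}{G}$ ($R{\left(j,G \right)} = 3 - \left(- \frac{7}{102} + \frac{110}{G}\right) = 3 + \left(\frac{7}{102} - \frac{110}{G}\right) = \frac{313}{102} - \frac{110}{G}$)
$\sqrt{32804 + R{\left(-184,m{\left(-11 \right)} \right)}} = \sqrt{32804 + \left(\frac{313}{102} - \frac{110}{12}\right)} = \sqrt{32804 + \left(\frac{313}{102} - \frac{55}{6}\right)} = \sqrt{32804 - \frac{311}{51}} = \sqrt{\frac{1672693}{51}} = \frac{\sqrt{85307343}}{51}$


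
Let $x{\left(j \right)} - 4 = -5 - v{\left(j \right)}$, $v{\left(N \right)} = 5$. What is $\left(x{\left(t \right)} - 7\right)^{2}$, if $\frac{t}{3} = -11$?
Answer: $169$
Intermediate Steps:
$t = -33$ ($t = 3 \left(-11\right) = -33$)
$x{\left(j \right)} = -6$ ($x{\left(j \right)} = 4 - 10 = -6$)
$\left(x{\left(t \right)} - 7\right)^{2} = \left(-6 - 7\right)^{2} = \left(-13\right)^{2} = 169$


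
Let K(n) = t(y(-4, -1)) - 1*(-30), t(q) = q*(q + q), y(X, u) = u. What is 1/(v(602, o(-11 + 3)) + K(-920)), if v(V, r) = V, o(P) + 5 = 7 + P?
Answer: 1/634 ≈ 0.0015773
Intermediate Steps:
o(P) = 2 + P (o(P) = -5 + (7 + P) = 2 + P)
t(q) = 2*q² (t(q) = q*(2*q) = 2*q²)
K(n) = 32 (K(n) = 2*(-1)² - 1*(-30) = 2*1 + 30 = 2 + 30 = 32)
1/(v(602, o(-11 + 3)) + K(-920)) = 1/(602 + 32) = 1/634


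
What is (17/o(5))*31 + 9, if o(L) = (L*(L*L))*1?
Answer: 1652/125 ≈ 13.216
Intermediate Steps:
o(L) = L³ (o(L) = (L*L²)*1 = L³*1 = L³)
(17/o(5))*31 + 9 = (17/(5³))*31 + 9 = (17/125)*31 + 9 = 527/125 + 9 = 1652/125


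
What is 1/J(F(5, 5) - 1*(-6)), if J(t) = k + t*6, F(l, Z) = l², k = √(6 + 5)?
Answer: 186/34585 - √11/34585 ≈ 0.0052822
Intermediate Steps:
k = √11 ≈ 3.3166
J(t) = √11 + 6*t (J(t) = √11 + t*6 = √11 + 6*t)
1/J(F(5, 5) - 1*(-6)) = 1/(√11 + 6*(5² - 1*(-6))) = 1/(√11 + 6*(25 + 6)) = 1/(√11 + 6*31) = 1/(√11 + 186) = 1/(186 + √11)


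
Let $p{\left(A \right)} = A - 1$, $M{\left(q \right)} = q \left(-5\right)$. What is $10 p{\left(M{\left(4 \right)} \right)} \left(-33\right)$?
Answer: $6930$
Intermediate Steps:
$M{\left(q \right)} = - 5 q$
$p{\left(A \right)} = -1 + A$
$10 p{\left(M{\left(4 \right)} \right)} \left(-33\right) = 10 \left(-1 - 20\right) \left(-33\right) = 10 \left(-21\right) \left(-33\right) = \left(-210\right) \left(-33\right) = 6930$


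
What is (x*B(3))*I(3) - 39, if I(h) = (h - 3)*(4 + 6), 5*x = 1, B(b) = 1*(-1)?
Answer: -39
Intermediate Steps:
B(b) = -1
x = ⅕ (x = (⅕)*1 = ⅕ ≈ 0.20000)
I(h) = -30 + 10*h (I(h) = (-3 + h)*10 = -30 + 10*h)
(x*B(3))*I(3) - 39 = ((⅕)*(-1))*(-30 + 10*3) - 39 = -(-30 + 30)/5 - 39 = -⅕*0 - 39 = 0 - 39 = -39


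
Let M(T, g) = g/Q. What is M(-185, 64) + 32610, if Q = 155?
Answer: 5054614/155 ≈ 32610.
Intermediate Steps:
M(T, g) = g/155
M(-185, 64) + 32610 = (1/155)*64 + 32610 = 64/155 + 32610 = 5054614/155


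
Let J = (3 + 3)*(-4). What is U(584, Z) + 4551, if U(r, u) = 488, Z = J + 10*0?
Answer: 5039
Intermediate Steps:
J = -24 (J = 6*(-4) = -24)
Z = -24 (Z = -24 + 10*0 = -24 + 0 = -24)
U(584, Z) + 4551 = 488 + 4551 = 5039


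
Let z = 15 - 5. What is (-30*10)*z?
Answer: -3000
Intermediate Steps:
z = 10
(-30*10)*z = -30*10*10 = -300*10 = -3000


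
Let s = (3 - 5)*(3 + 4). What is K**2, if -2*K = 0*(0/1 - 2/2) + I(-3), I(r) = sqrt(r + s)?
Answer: -17/4 ≈ -4.2500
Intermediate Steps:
s = -14 (s = -2*7 = -14)
I(r) = sqrt(-14 + r) (I(r) = sqrt(r - 14) = sqrt(-14 + r))
K = -I*sqrt(17)/2 (K = -(0*(0/1 - 2/2) + sqrt(-14 - 3))/2 = -(0*(0*1 - 2*1/2) + sqrt(-17))/2 = -(0*(0 - 1) + I*sqrt(17))/2 = -(0*(-1) + I*sqrt(17))/2 = -(0 + I*sqrt(17))/2 = -I*sqrt(17)/2 ≈ -2.0616*I)
K**2 = (-I*sqrt(17)/2)**2 = -17/4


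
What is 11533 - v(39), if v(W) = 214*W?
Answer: 3187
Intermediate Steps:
11533 - v(39) = 11533 - 214*39 = 11533 - 1*8346 = 11533 - 8346 = 3187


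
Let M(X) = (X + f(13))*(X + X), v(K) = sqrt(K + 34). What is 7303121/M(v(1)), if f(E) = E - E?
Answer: 1043303/10 ≈ 1.0433e+5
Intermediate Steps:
f(E) = 0
v(K) = sqrt(34 + K)
M(X) = 2*X**2 (M(X) = (X + 0)*(X + X) = X*(2*X) = 2*X**2)
7303121/M(v(1)) = 7303121/((2*(sqrt(34 + 1))**2)) = 7303121/((2*(sqrt(35))**2)) = 7303121/((2*35)) = 7303121/70 = 7303121*(1/70) = 1043303/10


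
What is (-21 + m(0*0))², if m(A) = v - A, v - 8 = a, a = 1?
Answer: 144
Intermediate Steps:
v = 9 (v = 8 + 1 = 9)
m(A) = 9 - A
(-21 + m(0*0))² = (-21 + (9 - 0*0))² = (-21 + (9 - 1*0))² = (-21 + (9 + 0))² = (-21 + 9)² = (-12)² = 144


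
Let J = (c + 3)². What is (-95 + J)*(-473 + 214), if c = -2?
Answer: 24346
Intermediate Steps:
J = 1 (J = (-2 + 3)² = 1² = 1)
(-95 + J)*(-473 + 214) = (-95 + 1)*(-473 + 214) = -94*(-259) = 24346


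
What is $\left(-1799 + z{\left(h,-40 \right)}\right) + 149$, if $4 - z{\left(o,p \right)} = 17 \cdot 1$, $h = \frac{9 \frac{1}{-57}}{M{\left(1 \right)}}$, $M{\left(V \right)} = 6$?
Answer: $-1663$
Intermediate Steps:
$h = - \frac{1}{38}$ ($h = \frac{9 \frac{1}{-57}}{6} = 9 \left(- \frac{1}{57}\right) \frac{1}{6} = \left(- \frac{3}{19}\right) \frac{1}{6} = - \frac{1}{38} \approx -0.026316$)
$z{\left(o,p \right)} = -13$ ($z{\left(o,p \right)} = 4 - 17 \cdot 1 = 4 - 17 = -13$)
$\left(-1799 + z{\left(h,-40 \right)}\right) + 149 = \left(-1799 - 13\right) + 149 = -1812 + 149 = -1663$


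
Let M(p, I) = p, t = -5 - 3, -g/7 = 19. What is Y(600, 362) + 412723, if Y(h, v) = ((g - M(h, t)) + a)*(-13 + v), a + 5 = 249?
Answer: 242062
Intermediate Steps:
g = -133 (g = -7*19 = -133)
t = -8
a = 244 (a = -5 + 249 = 244)
Y(h, v) = (-13 + v)*(111 - h) (Y(h, v) = ((-133 - h) + 244)*(-13 + v) = (111 - h)*(-13 + v) = (-13 + v)*(111 - h))
Y(600, 362) + 412723 = (-1443 + 13*600 + 111*362 - 1*600*362) + 412723 = (-1443 + 7800 + 40182 - 217200) + 412723 = -170661 + 412723 = 242062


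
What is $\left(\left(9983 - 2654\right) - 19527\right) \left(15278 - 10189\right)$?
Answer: $-62075622$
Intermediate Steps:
$\left(\left(9983 - 2654\right) - 19527\right) \left(15278 - 10189\right) = \left(7329 - 19527\right) 5089 = \left(-12198\right) 5089 = -62075622$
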